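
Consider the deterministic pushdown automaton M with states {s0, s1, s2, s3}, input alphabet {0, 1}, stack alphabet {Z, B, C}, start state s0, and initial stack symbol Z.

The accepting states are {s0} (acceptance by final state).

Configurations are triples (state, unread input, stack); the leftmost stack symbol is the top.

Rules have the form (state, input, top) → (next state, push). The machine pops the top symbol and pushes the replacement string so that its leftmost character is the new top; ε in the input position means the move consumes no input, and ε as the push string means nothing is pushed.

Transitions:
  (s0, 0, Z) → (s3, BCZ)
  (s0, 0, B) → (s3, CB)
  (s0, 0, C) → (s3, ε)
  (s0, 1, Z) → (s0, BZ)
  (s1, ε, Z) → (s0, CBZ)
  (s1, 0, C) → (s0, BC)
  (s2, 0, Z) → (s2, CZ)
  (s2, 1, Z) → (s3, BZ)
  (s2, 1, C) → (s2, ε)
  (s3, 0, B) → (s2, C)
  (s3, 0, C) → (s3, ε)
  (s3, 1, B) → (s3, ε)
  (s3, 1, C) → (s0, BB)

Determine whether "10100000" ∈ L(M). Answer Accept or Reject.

(s0, 10100000, Z)
  read 1, top Z: go to s0, push BZ → (s0, 0100000, BZ)
  read 0, top B: go to s3, push CB → (s3, 100000, CBZ)
  read 1, top C: go to s0, push BB → (s0, 00000, BBBZ)
  read 0, top B: go to s3, push CB → (s3, 0000, CBBBZ)
  read 0, top C: go to s3, push ε → (s3, 000, BBBZ)
  read 0, top B: go to s2, push C → (s2, 00, CBBZ)
No transition applies at (s2, 00, CBBZ); input not fully consumed.

Reject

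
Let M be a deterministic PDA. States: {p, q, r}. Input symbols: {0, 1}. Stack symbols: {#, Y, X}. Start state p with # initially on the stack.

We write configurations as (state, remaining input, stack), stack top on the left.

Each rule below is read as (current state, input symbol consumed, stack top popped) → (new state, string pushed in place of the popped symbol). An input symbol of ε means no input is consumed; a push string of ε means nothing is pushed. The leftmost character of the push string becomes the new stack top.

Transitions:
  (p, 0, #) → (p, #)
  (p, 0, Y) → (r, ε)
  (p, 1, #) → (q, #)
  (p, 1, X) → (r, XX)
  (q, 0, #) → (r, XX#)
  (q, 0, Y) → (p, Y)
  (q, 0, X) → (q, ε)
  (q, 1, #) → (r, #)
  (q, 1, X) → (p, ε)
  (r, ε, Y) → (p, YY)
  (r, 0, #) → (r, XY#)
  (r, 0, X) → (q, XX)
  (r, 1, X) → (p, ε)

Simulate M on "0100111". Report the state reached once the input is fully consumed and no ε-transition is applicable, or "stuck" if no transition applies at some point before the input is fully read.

p

(p, 0100111, #) ⊢ (p, 100111, #) ⊢ (q, 00111, #) ⊢ (r, 0111, XX#) ⊢ (q, 111, XXX#) ⊢ (p, 11, XX#) ⊢ (r, 1, XXX#) ⊢ (p, ε, XX#)
All input consumed; M is in state p.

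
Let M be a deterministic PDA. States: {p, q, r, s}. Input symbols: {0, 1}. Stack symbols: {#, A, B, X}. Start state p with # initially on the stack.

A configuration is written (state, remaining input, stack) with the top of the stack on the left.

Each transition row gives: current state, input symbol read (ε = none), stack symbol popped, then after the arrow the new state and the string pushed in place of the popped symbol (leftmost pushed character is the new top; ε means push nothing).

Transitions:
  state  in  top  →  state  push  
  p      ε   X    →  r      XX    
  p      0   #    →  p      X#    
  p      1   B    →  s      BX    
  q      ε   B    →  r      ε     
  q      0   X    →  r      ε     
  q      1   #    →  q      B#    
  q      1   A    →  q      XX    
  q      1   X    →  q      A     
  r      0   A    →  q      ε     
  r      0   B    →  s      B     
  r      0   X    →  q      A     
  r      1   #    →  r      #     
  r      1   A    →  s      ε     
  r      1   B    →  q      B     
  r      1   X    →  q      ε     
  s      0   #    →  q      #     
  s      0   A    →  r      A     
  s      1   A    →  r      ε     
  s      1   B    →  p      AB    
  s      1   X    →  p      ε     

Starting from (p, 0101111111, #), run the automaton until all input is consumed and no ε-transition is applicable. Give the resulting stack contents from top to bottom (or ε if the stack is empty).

(p, 0101111111, #)
  read 0, top #: go to p, push X# → (p, 101111111, X#)
  ε-move, top X: go to r, push XX → (r, 101111111, XX#)
  read 1, top X: go to q, push ε → (q, 01111111, X#)
  read 0, top X: go to r, push ε → (r, 1111111, #)
  read 1, top #: go to r, push # → (r, 111111, #)
  read 1, top #: go to r, push # → (r, 11111, #)
  read 1, top #: go to r, push # → (r, 1111, #)
  read 1, top #: go to r, push # → (r, 111, #)
  read 1, top #: go to r, push # → (r, 11, #)
  read 1, top #: go to r, push # → (r, 1, #)
  read 1, top #: go to r, push # → (r, ε, #)
All input consumed in state r with stack #.

#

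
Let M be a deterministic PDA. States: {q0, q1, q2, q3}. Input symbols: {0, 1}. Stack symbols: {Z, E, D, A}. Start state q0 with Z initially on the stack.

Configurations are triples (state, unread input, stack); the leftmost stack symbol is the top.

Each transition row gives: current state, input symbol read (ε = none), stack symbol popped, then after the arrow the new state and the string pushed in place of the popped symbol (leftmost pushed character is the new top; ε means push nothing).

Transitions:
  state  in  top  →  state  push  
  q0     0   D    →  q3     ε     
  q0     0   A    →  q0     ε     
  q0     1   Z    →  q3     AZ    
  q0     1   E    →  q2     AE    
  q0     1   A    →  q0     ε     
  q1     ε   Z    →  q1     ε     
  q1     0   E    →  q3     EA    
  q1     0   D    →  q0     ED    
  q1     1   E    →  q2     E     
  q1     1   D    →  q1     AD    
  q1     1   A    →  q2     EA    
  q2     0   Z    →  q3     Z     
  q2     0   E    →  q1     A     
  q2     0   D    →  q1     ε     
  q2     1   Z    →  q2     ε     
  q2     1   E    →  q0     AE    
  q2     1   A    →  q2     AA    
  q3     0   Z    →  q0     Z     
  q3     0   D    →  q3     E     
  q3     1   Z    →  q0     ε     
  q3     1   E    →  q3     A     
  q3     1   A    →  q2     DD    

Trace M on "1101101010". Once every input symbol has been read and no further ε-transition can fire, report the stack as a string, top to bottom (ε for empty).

(q0, 1101101010, Z)
  read 1, top Z: go to q3, push AZ → (q3, 101101010, AZ)
  read 1, top A: go to q2, push DD → (q2, 01101010, DDZ)
  read 0, top D: go to q1, push ε → (q1, 1101010, DZ)
  read 1, top D: go to q1, push AD → (q1, 101010, ADZ)
  read 1, top A: go to q2, push EA → (q2, 01010, EADZ)
  read 0, top E: go to q1, push A → (q1, 1010, AADZ)
  read 1, top A: go to q2, push EA → (q2, 010, EAADZ)
  read 0, top E: go to q1, push A → (q1, 10, AAADZ)
  read 1, top A: go to q2, push EA → (q2, 0, EAAADZ)
  read 0, top E: go to q1, push A → (q1, ε, AAAADZ)
All input consumed in state q1 with stack AAAADZ.

AAAADZ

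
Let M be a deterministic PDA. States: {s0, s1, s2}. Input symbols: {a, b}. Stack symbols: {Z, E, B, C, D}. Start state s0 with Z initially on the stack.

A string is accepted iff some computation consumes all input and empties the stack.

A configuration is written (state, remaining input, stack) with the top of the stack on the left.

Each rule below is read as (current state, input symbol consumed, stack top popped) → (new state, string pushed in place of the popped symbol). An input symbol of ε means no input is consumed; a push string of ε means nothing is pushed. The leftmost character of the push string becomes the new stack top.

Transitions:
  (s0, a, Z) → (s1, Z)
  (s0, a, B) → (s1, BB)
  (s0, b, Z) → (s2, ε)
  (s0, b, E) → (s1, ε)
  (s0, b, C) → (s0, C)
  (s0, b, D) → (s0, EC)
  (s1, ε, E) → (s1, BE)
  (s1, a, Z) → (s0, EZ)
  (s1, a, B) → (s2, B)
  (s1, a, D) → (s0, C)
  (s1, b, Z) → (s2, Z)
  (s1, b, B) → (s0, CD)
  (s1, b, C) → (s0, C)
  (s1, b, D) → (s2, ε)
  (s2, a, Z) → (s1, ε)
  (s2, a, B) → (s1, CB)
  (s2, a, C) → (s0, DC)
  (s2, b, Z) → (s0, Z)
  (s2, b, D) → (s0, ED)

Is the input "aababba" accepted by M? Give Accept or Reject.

(s0, aababba, Z)
  read a, top Z: go to s1, push Z → (s1, ababba, Z)
  read a, top Z: go to s0, push EZ → (s0, babba, EZ)
  read b, top E: go to s1, push ε → (s1, abba, Z)
  read a, top Z: go to s0, push EZ → (s0, bba, EZ)
  read b, top E: go to s1, push ε → (s1, ba, Z)
  read b, top Z: go to s2, push Z → (s2, a, Z)
  read a, top Z: go to s1, push ε → (s1, ε, ε)
All input consumed and the stack is empty.

Accept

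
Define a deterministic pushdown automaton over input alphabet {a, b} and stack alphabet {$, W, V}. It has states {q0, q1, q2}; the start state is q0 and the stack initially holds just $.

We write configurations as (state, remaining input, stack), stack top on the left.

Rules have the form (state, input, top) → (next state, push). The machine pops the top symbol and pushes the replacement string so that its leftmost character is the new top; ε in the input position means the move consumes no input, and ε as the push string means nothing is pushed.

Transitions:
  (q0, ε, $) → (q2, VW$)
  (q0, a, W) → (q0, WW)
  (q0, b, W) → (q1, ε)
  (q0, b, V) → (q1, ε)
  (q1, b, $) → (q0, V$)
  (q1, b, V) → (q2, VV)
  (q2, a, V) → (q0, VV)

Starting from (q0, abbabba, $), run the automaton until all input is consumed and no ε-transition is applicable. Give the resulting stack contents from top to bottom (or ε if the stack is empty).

(q0, abbabba, $)
  ε-move, top $: go to q2, push VW$ → (q2, abbabba, VW$)
  read a, top V: go to q0, push VV → (q0, bbabba, VVW$)
  read b, top V: go to q1, push ε → (q1, babba, VW$)
  read b, top V: go to q2, push VV → (q2, abba, VVW$)
  read a, top V: go to q0, push VV → (q0, bba, VVVW$)
  read b, top V: go to q1, push ε → (q1, ba, VVW$)
  read b, top V: go to q2, push VV → (q2, a, VVVW$)
  read a, top V: go to q0, push VV → (q0, ε, VVVVW$)
All input consumed in state q0 with stack VVVVW$.

VVVVW$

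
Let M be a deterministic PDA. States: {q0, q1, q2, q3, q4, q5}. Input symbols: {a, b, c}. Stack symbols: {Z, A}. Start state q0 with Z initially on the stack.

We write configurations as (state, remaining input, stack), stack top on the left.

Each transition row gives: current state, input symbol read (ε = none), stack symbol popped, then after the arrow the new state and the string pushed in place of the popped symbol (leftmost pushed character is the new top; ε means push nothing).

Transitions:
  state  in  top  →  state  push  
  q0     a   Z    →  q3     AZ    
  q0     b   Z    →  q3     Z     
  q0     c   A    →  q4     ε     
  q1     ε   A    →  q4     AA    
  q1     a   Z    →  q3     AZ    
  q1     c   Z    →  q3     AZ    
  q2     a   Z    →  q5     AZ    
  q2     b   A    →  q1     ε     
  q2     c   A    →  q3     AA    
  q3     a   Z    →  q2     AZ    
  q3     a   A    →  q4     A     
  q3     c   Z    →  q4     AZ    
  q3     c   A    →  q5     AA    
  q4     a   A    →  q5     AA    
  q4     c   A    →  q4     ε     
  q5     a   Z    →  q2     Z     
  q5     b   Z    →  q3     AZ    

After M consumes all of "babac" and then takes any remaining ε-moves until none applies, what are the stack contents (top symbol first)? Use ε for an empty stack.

(q0, babac, Z)
  read b, top Z: go to q3, push Z → (q3, abac, Z)
  read a, top Z: go to q2, push AZ → (q2, bac, AZ)
  read b, top A: go to q1, push ε → (q1, ac, Z)
  read a, top Z: go to q3, push AZ → (q3, c, AZ)
  read c, top A: go to q5, push AA → (q5, ε, AAZ)
All input consumed in state q5 with stack AAZ.

AAZ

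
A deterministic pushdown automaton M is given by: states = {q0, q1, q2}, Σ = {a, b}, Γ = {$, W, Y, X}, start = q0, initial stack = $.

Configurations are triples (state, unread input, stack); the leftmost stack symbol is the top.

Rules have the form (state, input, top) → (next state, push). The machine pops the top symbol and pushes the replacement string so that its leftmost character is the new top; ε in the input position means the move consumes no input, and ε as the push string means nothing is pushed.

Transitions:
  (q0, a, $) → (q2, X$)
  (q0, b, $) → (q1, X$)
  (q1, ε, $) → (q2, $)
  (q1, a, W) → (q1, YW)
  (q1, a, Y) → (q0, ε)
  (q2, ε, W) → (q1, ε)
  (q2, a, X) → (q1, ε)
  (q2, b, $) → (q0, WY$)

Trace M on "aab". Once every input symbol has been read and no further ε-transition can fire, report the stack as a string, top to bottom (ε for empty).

WY$

(q0, aab, $) ⊢ (q2, ab, X$) ⊢ (q1, b, $) ⊢ (q2, b, $) ⊢ (q0, ε, WY$)
All input consumed in state q0 with stack WY$.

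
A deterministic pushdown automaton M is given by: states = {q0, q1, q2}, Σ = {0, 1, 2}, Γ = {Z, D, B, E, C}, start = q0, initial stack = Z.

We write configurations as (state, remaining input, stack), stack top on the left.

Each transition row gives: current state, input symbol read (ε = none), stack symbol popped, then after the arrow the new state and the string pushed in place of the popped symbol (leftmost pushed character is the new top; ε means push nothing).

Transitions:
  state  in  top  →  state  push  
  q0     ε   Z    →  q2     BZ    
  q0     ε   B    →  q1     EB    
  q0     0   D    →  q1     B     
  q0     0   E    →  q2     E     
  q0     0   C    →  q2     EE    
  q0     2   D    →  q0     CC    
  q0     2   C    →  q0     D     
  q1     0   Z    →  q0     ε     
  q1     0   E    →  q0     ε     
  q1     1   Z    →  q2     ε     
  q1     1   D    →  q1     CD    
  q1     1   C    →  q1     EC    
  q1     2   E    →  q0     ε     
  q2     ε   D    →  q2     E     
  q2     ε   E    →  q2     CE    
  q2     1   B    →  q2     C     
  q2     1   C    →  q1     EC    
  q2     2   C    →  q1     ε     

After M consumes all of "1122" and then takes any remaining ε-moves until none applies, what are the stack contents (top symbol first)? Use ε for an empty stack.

(q0, 1122, Z) ⊢ (q2, 1122, BZ) ⊢ (q2, 122, CZ) ⊢ (q1, 22, ECZ) ⊢ (q0, 2, CZ) ⊢ (q0, ε, DZ)
All input consumed in state q0 with stack DZ.

DZ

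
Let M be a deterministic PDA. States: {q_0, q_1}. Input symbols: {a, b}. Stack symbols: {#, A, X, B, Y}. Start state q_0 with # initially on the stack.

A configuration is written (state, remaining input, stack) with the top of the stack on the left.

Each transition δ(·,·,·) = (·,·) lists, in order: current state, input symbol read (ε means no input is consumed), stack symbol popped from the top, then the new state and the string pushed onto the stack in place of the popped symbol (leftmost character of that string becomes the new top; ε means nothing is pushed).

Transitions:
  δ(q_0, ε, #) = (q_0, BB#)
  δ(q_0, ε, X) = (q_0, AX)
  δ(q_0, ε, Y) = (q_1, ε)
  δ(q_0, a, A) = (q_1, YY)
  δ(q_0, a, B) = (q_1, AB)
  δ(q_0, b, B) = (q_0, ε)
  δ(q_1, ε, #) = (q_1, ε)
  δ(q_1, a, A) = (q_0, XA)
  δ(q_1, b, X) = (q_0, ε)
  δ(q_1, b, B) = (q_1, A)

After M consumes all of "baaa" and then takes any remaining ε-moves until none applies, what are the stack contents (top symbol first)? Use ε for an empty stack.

YYXAB#

(q_0, baaa, #)
  ε-move, top #: go to q_0, push BB# → (q_0, baaa, BB#)
  read b, top B: go to q_0, push ε → (q_0, aaa, B#)
  read a, top B: go to q_1, push AB → (q_1, aa, AB#)
  read a, top A: go to q_0, push XA → (q_0, a, XAB#)
  ε-move, top X: go to q_0, push AX → (q_0, a, AXAB#)
  read a, top A: go to q_1, push YY → (q_1, ε, YYXAB#)
All input consumed in state q_1 with stack YYXAB#.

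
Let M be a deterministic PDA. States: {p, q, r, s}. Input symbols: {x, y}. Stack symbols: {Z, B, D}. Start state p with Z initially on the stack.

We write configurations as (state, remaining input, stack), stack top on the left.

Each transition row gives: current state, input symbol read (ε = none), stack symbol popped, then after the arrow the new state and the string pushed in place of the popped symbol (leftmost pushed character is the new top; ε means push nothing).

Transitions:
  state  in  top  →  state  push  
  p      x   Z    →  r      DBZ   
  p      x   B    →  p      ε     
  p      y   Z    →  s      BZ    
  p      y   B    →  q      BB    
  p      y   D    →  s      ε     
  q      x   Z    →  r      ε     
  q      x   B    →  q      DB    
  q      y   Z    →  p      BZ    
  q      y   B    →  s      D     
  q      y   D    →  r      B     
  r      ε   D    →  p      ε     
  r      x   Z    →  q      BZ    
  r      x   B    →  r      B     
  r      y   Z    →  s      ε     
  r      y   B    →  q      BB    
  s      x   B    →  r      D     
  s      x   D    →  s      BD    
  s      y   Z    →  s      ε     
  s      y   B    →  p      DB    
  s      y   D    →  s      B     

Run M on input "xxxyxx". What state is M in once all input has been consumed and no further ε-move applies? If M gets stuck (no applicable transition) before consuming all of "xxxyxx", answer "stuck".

(p, xxxyxx, Z)
  read x, top Z: go to r, push DBZ → (r, xxyxx, DBZ)
  ε-move, top D: go to p, push ε → (p, xxyxx, BZ)
  read x, top B: go to p, push ε → (p, xyxx, Z)
  read x, top Z: go to r, push DBZ → (r, yxx, DBZ)
  ε-move, top D: go to p, push ε → (p, yxx, BZ)
  read y, top B: go to q, push BB → (q, xx, BBZ)
  read x, top B: go to q, push DB → (q, x, DBBZ)
No transition for (q, x, top D); M blocks with input x remaining.

stuck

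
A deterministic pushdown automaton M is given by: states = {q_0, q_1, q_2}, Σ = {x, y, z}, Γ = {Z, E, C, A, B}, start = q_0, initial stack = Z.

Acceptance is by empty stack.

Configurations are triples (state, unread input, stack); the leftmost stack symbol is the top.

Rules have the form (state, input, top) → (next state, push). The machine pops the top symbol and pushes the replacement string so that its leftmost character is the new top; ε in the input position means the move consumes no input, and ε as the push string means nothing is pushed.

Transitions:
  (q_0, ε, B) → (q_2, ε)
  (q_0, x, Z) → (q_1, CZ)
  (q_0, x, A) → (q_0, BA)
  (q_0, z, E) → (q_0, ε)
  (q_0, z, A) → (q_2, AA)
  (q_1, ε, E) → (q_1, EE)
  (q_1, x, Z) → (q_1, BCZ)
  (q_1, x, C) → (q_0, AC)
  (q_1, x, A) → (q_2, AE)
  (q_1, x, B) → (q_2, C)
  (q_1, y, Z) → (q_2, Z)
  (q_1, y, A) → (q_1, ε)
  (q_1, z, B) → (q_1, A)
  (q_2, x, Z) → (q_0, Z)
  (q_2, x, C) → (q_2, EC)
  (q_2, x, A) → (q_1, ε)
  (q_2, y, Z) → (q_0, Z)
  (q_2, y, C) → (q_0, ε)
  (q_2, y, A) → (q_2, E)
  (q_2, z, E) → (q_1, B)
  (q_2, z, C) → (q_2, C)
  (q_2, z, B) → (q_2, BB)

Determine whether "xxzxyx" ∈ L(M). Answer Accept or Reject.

Reject

(q_0, xxzxyx, Z)
  read x, top Z: go to q_1, push CZ → (q_1, xzxyx, CZ)
  read x, top C: go to q_0, push AC → (q_0, zxyx, ACZ)
  read z, top A: go to q_2, push AA → (q_2, xyx, AACZ)
  read x, top A: go to q_1, push ε → (q_1, yx, ACZ)
  read y, top A: go to q_1, push ε → (q_1, x, CZ)
  read x, top C: go to q_0, push AC → (q_0, ε, ACZ)
All input consumed; stack is ACZ, not empty, and no further ε-move applies.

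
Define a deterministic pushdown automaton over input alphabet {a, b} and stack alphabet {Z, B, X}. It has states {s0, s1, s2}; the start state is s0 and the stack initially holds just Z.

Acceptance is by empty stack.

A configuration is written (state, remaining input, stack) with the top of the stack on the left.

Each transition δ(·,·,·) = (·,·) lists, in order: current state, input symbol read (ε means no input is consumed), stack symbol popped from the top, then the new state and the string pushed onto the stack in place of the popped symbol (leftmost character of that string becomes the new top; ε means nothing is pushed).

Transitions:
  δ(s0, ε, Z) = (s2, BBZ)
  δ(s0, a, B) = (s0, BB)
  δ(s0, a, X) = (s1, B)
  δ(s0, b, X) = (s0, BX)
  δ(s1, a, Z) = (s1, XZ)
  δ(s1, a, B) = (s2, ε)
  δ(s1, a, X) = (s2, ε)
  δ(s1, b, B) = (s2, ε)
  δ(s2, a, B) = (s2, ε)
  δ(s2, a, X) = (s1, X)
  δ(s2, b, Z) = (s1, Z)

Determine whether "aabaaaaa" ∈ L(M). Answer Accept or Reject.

(s0, aabaaaaa, Z)
  ε-move, top Z: go to s2, push BBZ → (s2, aabaaaaa, BBZ)
  read a, top B: go to s2, push ε → (s2, abaaaaa, BZ)
  read a, top B: go to s2, push ε → (s2, baaaaa, Z)
  read b, top Z: go to s1, push Z → (s1, aaaaa, Z)
  read a, top Z: go to s1, push XZ → (s1, aaaa, XZ)
  read a, top X: go to s2, push ε → (s2, aaa, Z)
No transition applies at (s2, aaa, Z); input not fully consumed.

Reject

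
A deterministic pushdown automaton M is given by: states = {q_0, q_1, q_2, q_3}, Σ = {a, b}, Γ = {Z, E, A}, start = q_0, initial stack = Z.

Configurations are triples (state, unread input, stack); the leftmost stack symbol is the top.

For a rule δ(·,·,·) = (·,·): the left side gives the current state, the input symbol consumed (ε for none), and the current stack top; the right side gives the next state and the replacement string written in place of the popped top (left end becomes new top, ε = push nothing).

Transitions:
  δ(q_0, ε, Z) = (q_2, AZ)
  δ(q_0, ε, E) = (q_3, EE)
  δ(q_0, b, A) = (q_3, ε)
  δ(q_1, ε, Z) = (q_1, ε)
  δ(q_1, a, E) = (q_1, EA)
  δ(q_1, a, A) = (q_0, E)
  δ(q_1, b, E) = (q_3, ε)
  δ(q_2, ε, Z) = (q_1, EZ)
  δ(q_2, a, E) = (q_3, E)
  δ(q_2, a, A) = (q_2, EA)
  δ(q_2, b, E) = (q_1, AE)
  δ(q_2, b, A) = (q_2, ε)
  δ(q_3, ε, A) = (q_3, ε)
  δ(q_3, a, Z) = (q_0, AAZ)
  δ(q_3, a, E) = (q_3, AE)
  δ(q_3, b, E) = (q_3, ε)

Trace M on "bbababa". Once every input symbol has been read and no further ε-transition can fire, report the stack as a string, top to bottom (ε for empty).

AAZ

(q_0, bbababa, Z) ⊢ (q_2, bbababa, AZ) ⊢ (q_2, bababa, Z) ⊢ (q_1, bababa, EZ) ⊢ (q_3, ababa, Z) ⊢ (q_0, baba, AAZ) ⊢ (q_3, aba, AZ) ⊢ (q_3, aba, Z) ⊢ (q_0, ba, AAZ) ⊢ (q_3, a, AZ) ⊢ (q_3, a, Z) ⊢ (q_0, ε, AAZ)
All input consumed in state q_0 with stack AAZ.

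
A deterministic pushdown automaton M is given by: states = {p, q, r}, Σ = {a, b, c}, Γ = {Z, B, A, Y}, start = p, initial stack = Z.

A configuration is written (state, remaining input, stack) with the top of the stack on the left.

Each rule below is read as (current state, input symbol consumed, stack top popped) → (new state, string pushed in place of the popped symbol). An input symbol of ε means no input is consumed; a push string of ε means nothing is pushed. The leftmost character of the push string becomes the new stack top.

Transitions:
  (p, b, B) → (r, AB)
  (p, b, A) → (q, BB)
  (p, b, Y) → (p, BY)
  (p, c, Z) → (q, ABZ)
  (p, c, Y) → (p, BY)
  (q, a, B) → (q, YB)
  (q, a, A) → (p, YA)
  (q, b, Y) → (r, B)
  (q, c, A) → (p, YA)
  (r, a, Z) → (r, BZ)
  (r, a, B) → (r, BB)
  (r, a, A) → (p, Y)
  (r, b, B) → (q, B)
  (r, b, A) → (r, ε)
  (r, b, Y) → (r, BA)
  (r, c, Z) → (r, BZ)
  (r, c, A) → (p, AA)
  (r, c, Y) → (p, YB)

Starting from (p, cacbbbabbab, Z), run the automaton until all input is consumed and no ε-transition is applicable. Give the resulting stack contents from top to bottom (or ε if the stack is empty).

BBBYABZ

(p, cacbbbabbab, Z)
  read c, top Z: go to q, push ABZ → (q, acbbbabbab, ABZ)
  read a, top A: go to p, push YA → (p, cbbbabbab, YABZ)
  read c, top Y: go to p, push BY → (p, bbbabbab, BYABZ)
  read b, top B: go to r, push AB → (r, bbabbab, ABYABZ)
  read b, top A: go to r, push ε → (r, babbab, BYABZ)
  read b, top B: go to q, push B → (q, abbab, BYABZ)
  read a, top B: go to q, push YB → (q, bbab, YBYABZ)
  read b, top Y: go to r, push B → (r, bab, BBYABZ)
  read b, top B: go to q, push B → (q, ab, BBYABZ)
  read a, top B: go to q, push YB → (q, b, YBBYABZ)
  read b, top Y: go to r, push B → (r, ε, BBBYABZ)
All input consumed in state r with stack BBBYABZ.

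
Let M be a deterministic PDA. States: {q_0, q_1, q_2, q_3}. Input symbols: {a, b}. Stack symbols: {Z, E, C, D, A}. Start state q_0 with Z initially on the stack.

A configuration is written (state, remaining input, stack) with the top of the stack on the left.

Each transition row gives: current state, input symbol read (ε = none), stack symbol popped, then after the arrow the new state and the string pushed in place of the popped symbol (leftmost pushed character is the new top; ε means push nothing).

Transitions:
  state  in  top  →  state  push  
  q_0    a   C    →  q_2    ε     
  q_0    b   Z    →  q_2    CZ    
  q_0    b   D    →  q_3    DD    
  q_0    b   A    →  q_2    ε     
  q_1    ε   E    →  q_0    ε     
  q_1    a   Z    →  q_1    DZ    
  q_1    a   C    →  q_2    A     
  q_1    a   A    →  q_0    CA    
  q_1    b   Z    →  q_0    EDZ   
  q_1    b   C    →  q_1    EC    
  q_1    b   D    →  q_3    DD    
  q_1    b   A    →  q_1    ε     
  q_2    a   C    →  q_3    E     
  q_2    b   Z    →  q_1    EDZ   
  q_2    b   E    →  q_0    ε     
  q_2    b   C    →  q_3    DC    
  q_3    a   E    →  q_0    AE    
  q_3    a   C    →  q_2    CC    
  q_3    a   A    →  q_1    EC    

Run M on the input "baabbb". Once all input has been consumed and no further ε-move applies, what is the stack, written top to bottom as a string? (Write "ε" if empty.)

(q_0, baabbb, Z)
  read b, top Z: go to q_2, push CZ → (q_2, aabbb, CZ)
  read a, top C: go to q_3, push E → (q_3, abbb, EZ)
  read a, top E: go to q_0, push AE → (q_0, bbb, AEZ)
  read b, top A: go to q_2, push ε → (q_2, bb, EZ)
  read b, top E: go to q_0, push ε → (q_0, b, Z)
  read b, top Z: go to q_2, push CZ → (q_2, ε, CZ)
All input consumed in state q_2 with stack CZ.

CZ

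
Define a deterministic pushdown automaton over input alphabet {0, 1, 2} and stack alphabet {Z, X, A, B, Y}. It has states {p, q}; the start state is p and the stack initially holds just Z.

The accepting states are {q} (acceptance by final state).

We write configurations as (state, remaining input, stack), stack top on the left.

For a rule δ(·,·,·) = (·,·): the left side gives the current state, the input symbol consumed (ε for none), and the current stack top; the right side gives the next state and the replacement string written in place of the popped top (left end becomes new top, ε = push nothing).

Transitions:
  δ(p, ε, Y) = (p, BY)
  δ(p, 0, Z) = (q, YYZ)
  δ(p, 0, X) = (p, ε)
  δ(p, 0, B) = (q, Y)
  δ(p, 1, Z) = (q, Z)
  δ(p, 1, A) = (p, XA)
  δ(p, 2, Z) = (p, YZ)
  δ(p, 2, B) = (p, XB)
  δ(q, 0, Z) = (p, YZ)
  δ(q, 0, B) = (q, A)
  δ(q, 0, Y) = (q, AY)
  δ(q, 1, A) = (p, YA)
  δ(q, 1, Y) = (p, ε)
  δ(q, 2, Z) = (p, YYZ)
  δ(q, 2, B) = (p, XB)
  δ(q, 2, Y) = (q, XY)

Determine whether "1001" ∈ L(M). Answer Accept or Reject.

Reject

(p, 1001, Z) ⊢ (q, 001, Z) ⊢ (p, 01, YZ) ⊢ (p, 01, BYZ) ⊢ (q, 1, YYZ) ⊢ (p, ε, YZ) ⊢ (p, ε, BYZ)
All input consumed; state p ∉ F and no further ε-move applies.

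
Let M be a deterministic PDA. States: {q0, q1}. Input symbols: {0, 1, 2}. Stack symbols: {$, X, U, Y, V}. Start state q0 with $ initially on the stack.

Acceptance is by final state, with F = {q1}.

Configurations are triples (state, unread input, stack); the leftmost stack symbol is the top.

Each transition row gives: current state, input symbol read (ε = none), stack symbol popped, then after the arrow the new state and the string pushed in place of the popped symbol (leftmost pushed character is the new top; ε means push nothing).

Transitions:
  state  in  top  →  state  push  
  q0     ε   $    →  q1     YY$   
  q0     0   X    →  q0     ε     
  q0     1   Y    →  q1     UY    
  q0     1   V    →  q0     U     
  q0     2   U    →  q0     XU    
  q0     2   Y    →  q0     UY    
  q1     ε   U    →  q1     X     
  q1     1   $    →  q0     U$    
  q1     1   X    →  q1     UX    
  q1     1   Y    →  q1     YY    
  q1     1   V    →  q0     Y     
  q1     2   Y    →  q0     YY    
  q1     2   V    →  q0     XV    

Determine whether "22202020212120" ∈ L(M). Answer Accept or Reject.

(q0, 22202020212120, $)
  ε-move, top $: go to q1, push YY$ → (q1, 22202020212120, YY$)
  read 2, top Y: go to q0, push YY → (q0, 2202020212120, YYY$)
  read 2, top Y: go to q0, push UY → (q0, 202020212120, UYYY$)
  read 2, top U: go to q0, push XU → (q0, 02020212120, XUYYY$)
  read 0, top X: go to q0, push ε → (q0, 2020212120, UYYY$)
  read 2, top U: go to q0, push XU → (q0, 020212120, XUYYY$)
  read 0, top X: go to q0, push ε → (q0, 20212120, UYYY$)
  read 2, top U: go to q0, push XU → (q0, 0212120, XUYYY$)
  read 0, top X: go to q0, push ε → (q0, 212120, UYYY$)
  read 2, top U: go to q0, push XU → (q0, 12120, XUYYY$)
No transition applies at (q0, 12120, XUYYY$); input not fully consumed.

Reject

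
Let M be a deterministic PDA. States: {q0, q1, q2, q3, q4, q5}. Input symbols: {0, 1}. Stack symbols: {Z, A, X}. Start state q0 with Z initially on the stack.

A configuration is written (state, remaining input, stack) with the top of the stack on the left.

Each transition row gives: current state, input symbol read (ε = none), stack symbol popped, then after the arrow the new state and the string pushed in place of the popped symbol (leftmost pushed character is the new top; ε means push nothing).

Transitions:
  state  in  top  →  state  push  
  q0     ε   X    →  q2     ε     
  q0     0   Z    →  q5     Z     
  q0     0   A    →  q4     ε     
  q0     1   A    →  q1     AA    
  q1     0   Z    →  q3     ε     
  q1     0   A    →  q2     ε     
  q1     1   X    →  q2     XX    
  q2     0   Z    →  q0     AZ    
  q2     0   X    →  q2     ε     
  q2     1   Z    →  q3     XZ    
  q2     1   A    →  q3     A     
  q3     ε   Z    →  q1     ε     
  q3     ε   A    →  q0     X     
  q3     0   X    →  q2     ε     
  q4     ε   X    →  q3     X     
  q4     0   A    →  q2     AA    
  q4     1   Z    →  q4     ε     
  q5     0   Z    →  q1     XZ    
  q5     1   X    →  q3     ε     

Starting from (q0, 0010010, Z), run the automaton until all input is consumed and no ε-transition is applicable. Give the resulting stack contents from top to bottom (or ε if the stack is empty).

Z

(q0, 0010010, Z)
  read 0, top Z: go to q5, push Z → (q5, 010010, Z)
  read 0, top Z: go to q1, push XZ → (q1, 10010, XZ)
  read 1, top X: go to q2, push XX → (q2, 0010, XXZ)
  read 0, top X: go to q2, push ε → (q2, 010, XZ)
  read 0, top X: go to q2, push ε → (q2, 10, Z)
  read 1, top Z: go to q3, push XZ → (q3, 0, XZ)
  read 0, top X: go to q2, push ε → (q2, ε, Z)
All input consumed in state q2 with stack Z.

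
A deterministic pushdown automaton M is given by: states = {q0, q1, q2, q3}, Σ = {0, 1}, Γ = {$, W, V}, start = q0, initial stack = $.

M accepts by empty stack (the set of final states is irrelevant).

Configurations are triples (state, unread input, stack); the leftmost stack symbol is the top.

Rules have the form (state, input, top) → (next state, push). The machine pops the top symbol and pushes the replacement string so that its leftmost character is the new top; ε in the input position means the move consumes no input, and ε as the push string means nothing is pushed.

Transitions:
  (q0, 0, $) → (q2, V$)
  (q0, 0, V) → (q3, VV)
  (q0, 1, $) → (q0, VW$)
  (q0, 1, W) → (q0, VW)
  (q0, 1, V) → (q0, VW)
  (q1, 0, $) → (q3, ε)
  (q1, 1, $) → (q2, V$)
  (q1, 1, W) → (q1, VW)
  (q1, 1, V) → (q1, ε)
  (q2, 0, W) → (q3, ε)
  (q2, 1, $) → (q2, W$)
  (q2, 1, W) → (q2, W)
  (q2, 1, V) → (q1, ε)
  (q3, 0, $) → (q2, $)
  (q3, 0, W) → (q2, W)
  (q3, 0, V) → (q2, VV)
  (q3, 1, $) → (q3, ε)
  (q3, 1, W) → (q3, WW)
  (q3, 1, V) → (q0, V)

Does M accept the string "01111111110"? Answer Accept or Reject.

Accept

(q0, 01111111110, $)
  read 0, top $: go to q2, push V$ → (q2, 1111111110, V$)
  read 1, top V: go to q1, push ε → (q1, 111111110, $)
  read 1, top $: go to q2, push V$ → (q2, 11111110, V$)
  read 1, top V: go to q1, push ε → (q1, 1111110, $)
  read 1, top $: go to q2, push V$ → (q2, 111110, V$)
  read 1, top V: go to q1, push ε → (q1, 11110, $)
  read 1, top $: go to q2, push V$ → (q2, 1110, V$)
  read 1, top V: go to q1, push ε → (q1, 110, $)
  read 1, top $: go to q2, push V$ → (q2, 10, V$)
  read 1, top V: go to q1, push ε → (q1, 0, $)
  read 0, top $: go to q3, push ε → (q3, ε, ε)
All input consumed and the stack is empty.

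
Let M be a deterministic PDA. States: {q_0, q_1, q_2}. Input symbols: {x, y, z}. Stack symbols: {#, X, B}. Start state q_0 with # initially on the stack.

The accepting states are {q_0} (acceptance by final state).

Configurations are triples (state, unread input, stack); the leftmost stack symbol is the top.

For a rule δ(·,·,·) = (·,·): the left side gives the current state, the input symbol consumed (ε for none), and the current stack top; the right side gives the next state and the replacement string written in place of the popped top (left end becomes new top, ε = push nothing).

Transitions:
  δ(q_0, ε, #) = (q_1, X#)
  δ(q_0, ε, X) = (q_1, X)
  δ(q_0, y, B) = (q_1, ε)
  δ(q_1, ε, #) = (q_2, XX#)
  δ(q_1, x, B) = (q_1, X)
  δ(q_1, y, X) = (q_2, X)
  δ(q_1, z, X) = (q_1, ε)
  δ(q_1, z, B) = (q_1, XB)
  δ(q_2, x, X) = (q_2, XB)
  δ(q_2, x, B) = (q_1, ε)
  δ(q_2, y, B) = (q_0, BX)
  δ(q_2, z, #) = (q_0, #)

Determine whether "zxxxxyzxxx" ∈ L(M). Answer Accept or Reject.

Reject

(q_0, zxxxxyzxxx, #)
  ε-move, top #: go to q_1, push X# → (q_1, zxxxxyzxxx, X#)
  read z, top X: go to q_1, push ε → (q_1, xxxxyzxxx, #)
  ε-move, top #: go to q_2, push XX# → (q_2, xxxxyzxxx, XX#)
  read x, top X: go to q_2, push XB → (q_2, xxxyzxxx, XBX#)
  read x, top X: go to q_2, push XB → (q_2, xxyzxxx, XBBX#)
  read x, top X: go to q_2, push XB → (q_2, xyzxxx, XBBBX#)
  read x, top X: go to q_2, push XB → (q_2, yzxxx, XBBBBX#)
No transition applies at (q_2, yzxxx, XBBBBX#); input not fully consumed.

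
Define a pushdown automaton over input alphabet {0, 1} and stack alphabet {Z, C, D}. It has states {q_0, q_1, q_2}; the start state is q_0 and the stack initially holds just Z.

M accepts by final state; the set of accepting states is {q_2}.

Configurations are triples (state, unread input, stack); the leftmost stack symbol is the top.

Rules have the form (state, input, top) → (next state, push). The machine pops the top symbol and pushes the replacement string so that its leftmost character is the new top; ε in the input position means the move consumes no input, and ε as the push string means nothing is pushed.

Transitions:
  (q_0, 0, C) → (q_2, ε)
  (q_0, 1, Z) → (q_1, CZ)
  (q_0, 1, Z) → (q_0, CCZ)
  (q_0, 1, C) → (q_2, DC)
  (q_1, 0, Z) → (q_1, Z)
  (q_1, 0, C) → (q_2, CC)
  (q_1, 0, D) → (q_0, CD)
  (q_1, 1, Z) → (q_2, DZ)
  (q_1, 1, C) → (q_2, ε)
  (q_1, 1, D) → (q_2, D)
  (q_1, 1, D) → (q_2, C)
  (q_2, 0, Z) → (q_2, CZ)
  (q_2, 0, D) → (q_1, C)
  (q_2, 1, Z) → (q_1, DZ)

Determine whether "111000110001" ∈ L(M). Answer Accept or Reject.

Accept

One accepting computation: (q_0, 111000110001, Z) ⊢ (q_1, 11000110001, CZ) ⊢ (q_2, 1000110001, Z) ⊢ (q_1, 000110001, DZ) ⊢ (q_0, 00110001, CDZ) ⊢ (q_2, 0110001, DZ) ⊢ (q_1, 110001, CZ) ⊢ (q_2, 10001, Z) ⊢ (q_1, 0001, DZ) ⊢ (q_0, 001, CDZ) ⊢ (q_2, 01, DZ) ⊢ (q_1, 1, CZ) ⊢ (q_2, ε, Z)
All input consumed and state q_2 ∈ F.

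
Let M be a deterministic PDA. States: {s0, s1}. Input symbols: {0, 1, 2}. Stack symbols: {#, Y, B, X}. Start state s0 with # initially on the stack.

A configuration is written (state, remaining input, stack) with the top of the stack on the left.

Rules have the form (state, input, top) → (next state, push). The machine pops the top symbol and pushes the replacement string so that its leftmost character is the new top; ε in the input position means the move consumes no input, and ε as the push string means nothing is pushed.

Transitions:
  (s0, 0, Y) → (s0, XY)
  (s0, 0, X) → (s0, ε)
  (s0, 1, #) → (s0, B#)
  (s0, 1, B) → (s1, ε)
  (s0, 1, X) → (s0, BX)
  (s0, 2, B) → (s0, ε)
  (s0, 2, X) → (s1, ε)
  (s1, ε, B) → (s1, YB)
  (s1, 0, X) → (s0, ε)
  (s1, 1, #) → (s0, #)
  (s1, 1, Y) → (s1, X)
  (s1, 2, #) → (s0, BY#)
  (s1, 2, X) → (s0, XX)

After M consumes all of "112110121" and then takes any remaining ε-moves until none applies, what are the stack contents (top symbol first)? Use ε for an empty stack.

(s0, 112110121, #)
  read 1, top #: go to s0, push B# → (s0, 12110121, B#)
  read 1, top B: go to s1, push ε → (s1, 2110121, #)
  read 2, top #: go to s0, push BY# → (s0, 110121, BY#)
  read 1, top B: go to s1, push ε → (s1, 10121, Y#)
  read 1, top Y: go to s1, push X → (s1, 0121, X#)
  read 0, top X: go to s0, push ε → (s0, 121, #)
  read 1, top #: go to s0, push B# → (s0, 21, B#)
  read 2, top B: go to s0, push ε → (s0, 1, #)
  read 1, top #: go to s0, push B# → (s0, ε, B#)
All input consumed in state s0 with stack B#.

B#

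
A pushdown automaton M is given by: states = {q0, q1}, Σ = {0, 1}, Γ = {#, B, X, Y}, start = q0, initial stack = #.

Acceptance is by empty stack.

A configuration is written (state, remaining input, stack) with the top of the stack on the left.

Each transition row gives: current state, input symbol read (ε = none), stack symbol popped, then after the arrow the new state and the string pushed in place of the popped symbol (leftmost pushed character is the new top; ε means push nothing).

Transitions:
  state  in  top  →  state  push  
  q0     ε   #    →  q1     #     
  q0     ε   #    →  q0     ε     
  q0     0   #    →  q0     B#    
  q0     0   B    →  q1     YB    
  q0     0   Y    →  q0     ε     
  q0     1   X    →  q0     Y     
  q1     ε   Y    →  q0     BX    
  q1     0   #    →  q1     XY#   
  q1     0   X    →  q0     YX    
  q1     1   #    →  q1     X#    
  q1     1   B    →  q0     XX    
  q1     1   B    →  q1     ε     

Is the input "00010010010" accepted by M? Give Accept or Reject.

One accepting computation: (q0, 00010010010, #) ⊢ (q1, 00010010010, #) ⊢ (q1, 0010010010, XY#) ⊢ (q0, 010010010, YXY#) ⊢ (q0, 10010010, XY#) ⊢ (q0, 0010010, YY#) ⊢ (q0, 010010, Y#) ⊢ (q0, 10010, #) ⊢ (q1, 10010, #) ⊢ (q1, 0010, X#) ⊢ (q0, 010, YX#) ⊢ (q0, 10, X#) ⊢ (q0, 0, Y#) ⊢ (q0, ε, #) ⊢ (q0, ε, ε)
All input consumed and the stack is empty.

Accept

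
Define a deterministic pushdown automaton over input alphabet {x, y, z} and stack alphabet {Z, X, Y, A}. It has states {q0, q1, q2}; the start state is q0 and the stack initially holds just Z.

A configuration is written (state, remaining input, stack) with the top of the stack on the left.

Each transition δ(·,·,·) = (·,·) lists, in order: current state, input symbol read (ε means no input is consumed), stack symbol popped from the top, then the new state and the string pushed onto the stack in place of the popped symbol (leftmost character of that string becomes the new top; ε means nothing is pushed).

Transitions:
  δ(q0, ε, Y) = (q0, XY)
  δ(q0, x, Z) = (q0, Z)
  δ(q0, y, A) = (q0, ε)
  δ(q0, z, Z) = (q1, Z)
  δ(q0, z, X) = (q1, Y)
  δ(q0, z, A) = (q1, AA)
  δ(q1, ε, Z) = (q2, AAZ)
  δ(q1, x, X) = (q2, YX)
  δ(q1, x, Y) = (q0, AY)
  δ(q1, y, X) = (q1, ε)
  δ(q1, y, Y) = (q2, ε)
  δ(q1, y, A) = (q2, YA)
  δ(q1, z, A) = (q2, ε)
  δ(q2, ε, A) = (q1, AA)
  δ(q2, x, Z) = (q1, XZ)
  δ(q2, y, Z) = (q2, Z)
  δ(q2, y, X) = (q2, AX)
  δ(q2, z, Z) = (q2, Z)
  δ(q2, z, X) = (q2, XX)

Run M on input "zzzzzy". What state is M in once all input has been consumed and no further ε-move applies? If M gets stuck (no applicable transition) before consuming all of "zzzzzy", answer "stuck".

q2

(q0, zzzzzy, Z)
  read z, top Z: go to q1, push Z → (q1, zzzzy, Z)
  ε-move, top Z: go to q2, push AAZ → (q2, zzzzy, AAZ)
  ε-move, top A: go to q1, push AA → (q1, zzzzy, AAAZ)
  read z, top A: go to q2, push ε → (q2, zzzy, AAZ)
  ε-move, top A: go to q1, push AA → (q1, zzzy, AAAZ)
  read z, top A: go to q2, push ε → (q2, zzy, AAZ)
  ε-move, top A: go to q1, push AA → (q1, zzy, AAAZ)
  read z, top A: go to q2, push ε → (q2, zy, AAZ)
  ε-move, top A: go to q1, push AA → (q1, zy, AAAZ)
  read z, top A: go to q2, push ε → (q2, y, AAZ)
  ε-move, top A: go to q1, push AA → (q1, y, AAAZ)
  read y, top A: go to q2, push YA → (q2, ε, YAAAZ)
All input consumed; M is in state q2.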